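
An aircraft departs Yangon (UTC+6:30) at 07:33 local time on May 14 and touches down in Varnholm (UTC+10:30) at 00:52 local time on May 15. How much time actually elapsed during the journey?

Departure in UTC: 07:33 − 6:30 = 01:03 on May 14.
Arrival in UTC: 00:52 − 10:30 = 14:22 on May 14.
Elapsed = 14:22 − 01:03 = 13 hours 19 minutes.

13 hours 19 minutes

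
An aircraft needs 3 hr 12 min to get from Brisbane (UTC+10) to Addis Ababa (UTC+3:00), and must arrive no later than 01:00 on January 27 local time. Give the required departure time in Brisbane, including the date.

Target arrival in UTC: 01:00 − 3:00 = 22:00 on Jan 26.
Subtract 3 hours 12 minutes → departure 18:48 UTC on Jan 26.
Brisbane is UTC+10:00: 18:48 + 10:00 = 04:48 on Jan 27.

04:48 on Jan 27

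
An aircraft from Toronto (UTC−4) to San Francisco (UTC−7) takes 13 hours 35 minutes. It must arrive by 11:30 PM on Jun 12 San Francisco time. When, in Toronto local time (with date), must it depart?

12:55 PM on June 12

Target arrival in UTC: 11:30 PM + 7:00 = 6:30 AM on Jun 13.
Subtract 13 hours 35 minutes → departure 4:55 PM UTC on Jun 12.
Toronto is UTC−4:00: 4:55 PM − 4:00 = 12:55 PM on Jun 12.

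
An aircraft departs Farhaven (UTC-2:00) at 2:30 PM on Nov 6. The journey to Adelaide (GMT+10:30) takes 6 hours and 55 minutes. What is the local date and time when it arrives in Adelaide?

9:55 AM on November 7

Adelaide is 12:30 ahead of Farhaven.
After 6 hours 55 minutes it is 9:25 PM in Farhaven.
Shift by the zone difference: 9:25 PM + 12:30 = 9:55 AM on Nov 7 in Adelaide.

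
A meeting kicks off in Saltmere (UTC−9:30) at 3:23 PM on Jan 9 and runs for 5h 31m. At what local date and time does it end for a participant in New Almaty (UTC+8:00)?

Convert start to UTC: 3:23 PM + 9:30 = 12:53 AM UTC on Jan 10.
Add 5 hours 31 minutes duration → 6:24 AM UTC.
New Almaty is UTC+8:00, so local end time = 6:24 AM + 8:00 = 2:24 PM on Jan 10.

2:24 PM on January 10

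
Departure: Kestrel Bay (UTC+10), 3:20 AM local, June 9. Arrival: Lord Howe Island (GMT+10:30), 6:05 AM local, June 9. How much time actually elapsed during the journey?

2 hours 15 minutes

Departure in UTC: 3:20 AM − 10:00 = 5:20 PM on Jun 8.
Arrival in UTC: 6:05 AM − 10:30 = 7:35 PM on Jun 8.
Elapsed = 7:35 PM − 5:20 PM = 2 hours 15 minutes.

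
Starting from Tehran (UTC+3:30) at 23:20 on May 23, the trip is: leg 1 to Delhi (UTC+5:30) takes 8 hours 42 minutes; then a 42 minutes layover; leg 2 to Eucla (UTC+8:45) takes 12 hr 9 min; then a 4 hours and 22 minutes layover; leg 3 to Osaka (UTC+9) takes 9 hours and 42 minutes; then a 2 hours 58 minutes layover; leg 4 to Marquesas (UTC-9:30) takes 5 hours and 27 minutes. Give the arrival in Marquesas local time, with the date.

06:22 on May 25

Convert departure to UTC: 23:20 − 3:30 = 19:50 UTC on May 23.
Add 8 hours and 42 minutes leg 1 → 04:32 UTC (May 24).
Add 42 minutes layover in Delhi → 05:14 UTC.
Add 12 hours and 9 minutes leg 2 → 17:23 UTC.
Add 4 hours and 22 minutes layover in Eucla → 21:45 UTC.
Add 9 hours 42 minutes leg 3 → 07:27 UTC (May 25).
Add 2 hours and 58 minutes layover in Osaka → 10:25 UTC.
Add 5 hours and 27 minutes leg 4 → 15:52 UTC.
Marquesas is UTC−9:30, so local arrival = 15:52 − 9:30 = 06:22 on May 25.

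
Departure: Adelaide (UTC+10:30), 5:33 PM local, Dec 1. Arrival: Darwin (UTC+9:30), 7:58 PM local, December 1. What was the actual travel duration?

Darwin is 1:00 behind Adelaide.
Clock-face elapsed time (ignoring zones) is 2 hours 25 minutes.
Actual elapsed = 2 hours 25 minutes + 1:00 = 3 hours 25 minutes.

3 hours 25 minutes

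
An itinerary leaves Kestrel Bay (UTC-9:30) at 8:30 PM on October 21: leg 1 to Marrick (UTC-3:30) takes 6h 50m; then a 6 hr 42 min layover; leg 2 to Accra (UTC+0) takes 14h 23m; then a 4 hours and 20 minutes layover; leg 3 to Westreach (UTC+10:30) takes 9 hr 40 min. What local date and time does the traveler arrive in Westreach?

Convert departure to UTC: 8:30 PM + 9:30 = 6:00 AM UTC on Oct 22.
Add 6 hours and 50 minutes leg 1 → 12:50 PM UTC.
Add 6 hours and 42 minutes layover in Marrick → 7:32 PM UTC.
Add 14 hours 23 minutes leg 2 → 9:55 AM UTC (Oct 23).
Add 4 hours and 20 minutes layover in Accra → 2:15 PM UTC.
Add 9 hours 40 minutes leg 3 → 11:55 PM UTC.
Westreach is UTC+10:30, so local arrival = 11:55 PM + 10:30 = 10:25 AM on Oct 24.

10:25 AM on October 24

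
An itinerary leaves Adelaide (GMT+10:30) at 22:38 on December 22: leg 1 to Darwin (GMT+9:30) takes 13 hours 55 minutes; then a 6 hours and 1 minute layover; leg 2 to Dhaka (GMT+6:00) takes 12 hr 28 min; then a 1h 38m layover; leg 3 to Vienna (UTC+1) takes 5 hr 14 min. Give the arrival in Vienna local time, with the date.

04:24 on December 24

Convert departure to UTC: 22:38 − 10:30 = 12:08 UTC on Dec 22.
Add 13 hours 55 minutes leg 1 → 02:03 UTC (Dec 23).
Add 6 hours 1 minute layover in Darwin → 08:04 UTC.
Add 12 hours 28 minutes leg 2 → 20:32 UTC.
Add 1 hour 38 minutes layover in Dhaka → 22:10 UTC.
Add 5 hours and 14 minutes leg 3 → 03:24 UTC (Dec 24).
Vienna is UTC+1:00, so local arrival = 03:24 + 1:00 = 04:24 on Dec 24.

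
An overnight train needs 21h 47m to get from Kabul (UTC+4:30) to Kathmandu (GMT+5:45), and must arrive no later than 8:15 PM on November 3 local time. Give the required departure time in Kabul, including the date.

Target arrival in UTC: 8:15 PM − 5:45 = 2:30 PM on Nov 3.
Subtract 21 hours and 47 minutes → departure 4:43 PM UTC on Nov 2.
Kabul is UTC+4:30: 4:43 PM + 4:30 = 9:13 PM on Nov 2.

9:13 PM on November 2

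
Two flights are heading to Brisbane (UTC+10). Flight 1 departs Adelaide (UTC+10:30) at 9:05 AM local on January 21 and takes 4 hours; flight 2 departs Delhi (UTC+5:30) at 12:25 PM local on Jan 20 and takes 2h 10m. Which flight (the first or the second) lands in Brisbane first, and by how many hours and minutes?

the second, by 17 hours 30 minutes

Flight 1 in UTC: 9:05 AM − 10:30 = 10:35 PM on Jan 20.
+4 hours → arrive 2:35 AM UTC on Jan 21.
Flight 2 in UTC: 12:25 PM − 5:30 = 6:55 AM on Jan 20.
+2 hours and 10 minutes → arrive 9:05 AM UTC on Jan 20.
Flight 2 lands earlier by 17 hours 30 minutes.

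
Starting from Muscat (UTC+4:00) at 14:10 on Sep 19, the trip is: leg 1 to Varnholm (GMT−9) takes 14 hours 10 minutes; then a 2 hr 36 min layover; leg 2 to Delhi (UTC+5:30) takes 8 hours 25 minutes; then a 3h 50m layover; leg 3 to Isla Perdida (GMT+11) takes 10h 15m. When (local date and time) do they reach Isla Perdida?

12:26 on Sep 21

Convert departure to UTC: 14:10 − 4:00 = 10:10 UTC on Sep 19.
Add 14 hours 10 minutes leg 1 → 00:20 UTC (Sep 20).
Add 2 hours and 36 minutes layover in Varnholm → 02:56 UTC.
Add 8 hours and 25 minutes leg 2 → 11:21 UTC.
Add 3 hours 50 minutes layover in Delhi → 15:11 UTC.
Add 10 hours 15 minutes leg 3 → 01:26 UTC (Sep 21).
Isla Perdida is UTC+11:00, so local arrival = 01:26 + 11:00 = 12:26 on Sep 21.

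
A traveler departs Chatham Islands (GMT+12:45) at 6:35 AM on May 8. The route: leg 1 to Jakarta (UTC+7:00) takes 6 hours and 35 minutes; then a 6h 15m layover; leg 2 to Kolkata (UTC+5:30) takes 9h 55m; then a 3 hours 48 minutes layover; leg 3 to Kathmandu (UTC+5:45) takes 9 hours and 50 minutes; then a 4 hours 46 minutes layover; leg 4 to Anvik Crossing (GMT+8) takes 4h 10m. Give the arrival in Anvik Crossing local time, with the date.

11:09 PM on May 9

Convert departure to UTC: 6:35 AM − 12:45 = 5:50 PM UTC on May 7.
Add 6 hours and 35 minutes leg 1 → 12:25 AM UTC (May 8).
Add 6 hours 15 minutes layover in Jakarta → 6:40 AM UTC.
Add 9 hours 55 minutes leg 2 → 4:35 PM UTC.
Add 3 hours and 48 minutes layover in Kolkata → 8:23 PM UTC.
Add 9 hours and 50 minutes leg 3 → 6:13 AM UTC (May 9).
Add 4 hours 46 minutes layover in Kathmandu → 10:59 AM UTC.
Add 4 hours 10 minutes leg 4 → 3:09 PM UTC.
Anvik Crossing is UTC+8:00, so local arrival = 3:09 PM + 8:00 = 11:09 PM on May 9.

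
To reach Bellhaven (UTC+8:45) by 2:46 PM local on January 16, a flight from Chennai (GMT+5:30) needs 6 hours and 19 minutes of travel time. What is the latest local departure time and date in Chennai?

5:12 AM on Jan 16

Target arrival in UTC: 2:46 PM − 8:45 = 6:01 AM on Jan 16.
Subtract 6 hours and 19 minutes → departure 11:42 PM UTC on Jan 15.
Chennai is UTC+5:30: 11:42 PM + 5:30 = 5:12 AM on Jan 16.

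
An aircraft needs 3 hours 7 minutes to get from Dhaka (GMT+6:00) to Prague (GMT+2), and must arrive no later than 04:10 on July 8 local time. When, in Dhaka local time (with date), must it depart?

05:03 on Jul 8

Target arrival in UTC: 04:10 − 2:00 = 02:10 on Jul 8.
Subtract 3 hours and 7 minutes → departure 23:03 UTC on Jul 7.
Dhaka is UTC+6:00: 23:03 + 6:00 = 05:03 on Jul 8.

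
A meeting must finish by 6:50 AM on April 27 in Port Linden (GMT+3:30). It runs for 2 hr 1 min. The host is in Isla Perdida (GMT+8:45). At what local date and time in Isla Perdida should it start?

10:04 AM on April 27

Target end time in UTC: 6:50 AM − 3:30 = 3:20 AM on Apr 27.
Subtract 2 hours and 1 minute → start 1:19 AM UTC on Apr 27.
Isla Perdida is UTC+8:45: 1:19 AM + 8:45 = 10:04 AM on Apr 27.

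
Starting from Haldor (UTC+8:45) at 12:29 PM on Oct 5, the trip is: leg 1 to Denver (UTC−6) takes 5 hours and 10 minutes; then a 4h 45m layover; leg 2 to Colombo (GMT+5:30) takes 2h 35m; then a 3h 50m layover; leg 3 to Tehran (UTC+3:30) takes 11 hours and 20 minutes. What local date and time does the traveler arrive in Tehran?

10:54 AM on October 6

Convert departure to UTC: 12:29 PM − 8:45 = 3:44 AM UTC on Oct 5.
Add 5 hours and 10 minutes leg 1 → 8:54 AM UTC.
Add 4 hours and 45 minutes layover in Denver → 1:39 PM UTC.
Add 2 hours 35 minutes leg 2 → 4:14 PM UTC.
Add 3 hours 50 minutes layover in Colombo → 8:04 PM UTC.
Add 11 hours 20 minutes leg 3 → 7:24 AM UTC (Oct 6).
Tehran is UTC+3:30, so local arrival = 7:24 AM + 3:30 = 10:54 AM on Oct 6.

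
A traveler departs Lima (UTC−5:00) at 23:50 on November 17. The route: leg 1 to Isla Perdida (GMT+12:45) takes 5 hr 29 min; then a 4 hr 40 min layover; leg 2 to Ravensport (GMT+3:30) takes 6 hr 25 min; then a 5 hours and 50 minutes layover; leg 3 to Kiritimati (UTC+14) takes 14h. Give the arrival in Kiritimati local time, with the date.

Convert departure to UTC: 23:50 + 5:00 = 04:50 UTC on Nov 18.
Add 5 hours 29 minutes leg 1 → 10:19 UTC.
Add 4 hours and 40 minutes layover in Isla Perdida → 14:59 UTC.
Add 6 hours 25 minutes leg 2 → 21:24 UTC.
Add 5 hours and 50 minutes layover in Ravensport → 03:14 UTC (Nov 19).
Add 14 hours leg 3 → 17:14 UTC.
Kiritimati is UTC+14:00, so local arrival = 17:14 + 14:00 = 07:14 on Nov 20.

07:14 on November 20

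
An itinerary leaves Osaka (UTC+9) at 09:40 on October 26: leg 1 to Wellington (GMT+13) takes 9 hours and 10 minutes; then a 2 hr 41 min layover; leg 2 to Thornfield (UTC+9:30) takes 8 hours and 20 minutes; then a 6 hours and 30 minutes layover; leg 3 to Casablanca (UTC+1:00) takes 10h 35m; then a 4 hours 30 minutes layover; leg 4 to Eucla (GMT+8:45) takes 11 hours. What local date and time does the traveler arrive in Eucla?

Convert departure to UTC: 09:40 − 9:00 = 00:40 UTC on Oct 26.
Add 9 hours 10 minutes leg 1 → 09:50 UTC.
Add 2 hours and 41 minutes layover in Wellington → 12:31 UTC.
Add 8 hours and 20 minutes leg 2 → 20:51 UTC.
Add 6 hours 30 minutes layover in Thornfield → 03:21 UTC (Oct 27).
Add 10 hours 35 minutes leg 3 → 13:56 UTC.
Add 4 hours 30 minutes layover in Casablanca → 18:26 UTC.
Add 11 hours leg 4 → 05:26 UTC (Oct 28).
Eucla is UTC+8:45, so local arrival = 05:26 + 8:45 = 14:11 on Oct 28.

14:11 on Oct 28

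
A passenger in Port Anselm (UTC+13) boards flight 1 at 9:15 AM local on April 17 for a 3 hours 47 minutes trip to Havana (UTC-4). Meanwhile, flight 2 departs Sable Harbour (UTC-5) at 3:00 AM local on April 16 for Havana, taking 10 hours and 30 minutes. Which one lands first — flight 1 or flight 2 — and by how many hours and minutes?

Flight 1 in UTC: 9:15 AM − 13:00 = 8:15 PM on Apr 16.
+3 hours 47 minutes → arrive 12:02 AM UTC on Apr 17.
Flight 2 in UTC: 3:00 AM + 5:00 = 8:00 AM on Apr 16.
+10 hours and 30 minutes → arrive 6:30 PM UTC on Apr 16.
Flight 2 lands earlier by 5 hours 32 minutes.

the second, by 5 hours 32 minutes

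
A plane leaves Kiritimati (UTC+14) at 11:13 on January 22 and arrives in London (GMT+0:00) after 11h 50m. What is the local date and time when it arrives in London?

Convert departure to UTC: 11:13 − 14:00 = 21:13 UTC on Jan 21.
Add 11 hours and 50 minutes travel time → 09:03 UTC (Jan 22).
London is UTC+0, so local arrival is the same: 09:03 on Jan 22.

09:03 on January 22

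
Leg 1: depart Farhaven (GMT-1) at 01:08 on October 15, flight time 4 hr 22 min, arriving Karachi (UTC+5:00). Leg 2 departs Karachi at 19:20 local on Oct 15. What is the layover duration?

Convert departure to UTC: 01:08 + 1:00 = 02:08 UTC on Oct 15.
Add 4 hours and 22 minutes flight time → 06:30 UTC.
Karachi is UTC+5:00, so local arrival = 06:30 + 5:00 = 11:30 on Oct 15.
Layover = 19:20 − 11:30 = 7 hours 50 minutes.

7 hours 50 minutes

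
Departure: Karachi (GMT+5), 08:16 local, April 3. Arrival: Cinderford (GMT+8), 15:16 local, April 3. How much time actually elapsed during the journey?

4 hours

Departure in UTC: 08:16 − 5:00 = 03:16 on Apr 3.
Arrival in UTC: 15:16 − 8:00 = 07:16 on Apr 3.
Elapsed = 07:16 − 03:16 = 4 hours.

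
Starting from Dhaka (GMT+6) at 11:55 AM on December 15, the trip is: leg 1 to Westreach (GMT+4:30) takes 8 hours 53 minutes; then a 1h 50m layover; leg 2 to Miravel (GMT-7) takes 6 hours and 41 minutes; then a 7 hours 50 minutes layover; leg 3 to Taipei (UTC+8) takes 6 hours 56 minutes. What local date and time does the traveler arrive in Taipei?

Convert departure to UTC: 11:55 AM − 6:00 = 5:55 AM UTC on Dec 15.
Add 8 hours and 53 minutes leg 1 → 2:48 PM UTC.
Add 1 hour 50 minutes layover in Westreach → 4:38 PM UTC.
Add 6 hours 41 minutes leg 2 → 11:19 PM UTC.
Add 7 hours and 50 minutes layover in Miravel → 7:09 AM UTC (Dec 16).
Add 6 hours 56 minutes leg 3 → 2:05 PM UTC.
Taipei is UTC+8:00, so local arrival = 2:05 PM + 8:00 = 10:05 PM on Dec 16.

10:05 PM on December 16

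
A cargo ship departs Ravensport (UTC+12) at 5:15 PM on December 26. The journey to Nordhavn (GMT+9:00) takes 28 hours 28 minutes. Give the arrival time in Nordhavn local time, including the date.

6:43 PM on Dec 27

Convert departure to UTC: 5:15 PM − 12:00 = 5:15 AM UTC on Dec 26.
Add 28 hours 28 minutes travel time → 9:43 AM UTC (Dec 27).
Nordhavn is UTC+9:00, so local arrival = 9:43 AM + 9:00 = 6:43 PM on Dec 27.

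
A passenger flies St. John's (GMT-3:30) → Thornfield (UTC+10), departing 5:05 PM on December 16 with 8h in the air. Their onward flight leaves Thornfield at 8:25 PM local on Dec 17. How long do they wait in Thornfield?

Convert departure to UTC: 5:05 PM + 3:30 = 8:35 PM UTC on Dec 16.
Add 8 hours flight time → 4:35 AM UTC (Dec 17).
Thornfield is UTC+10:00, so local arrival = 4:35 AM + 10:00 = 2:35 PM on Dec 17.
Layover = 8:25 PM − 2:35 PM = 5 hours 50 minutes.

5 hours 50 minutes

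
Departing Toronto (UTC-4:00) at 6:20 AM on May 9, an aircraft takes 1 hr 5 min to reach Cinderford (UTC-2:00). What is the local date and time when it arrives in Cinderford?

Convert departure to UTC: 6:20 AM + 4:00 = 10:20 AM UTC on May 9.
Add 1 hour and 5 minutes travel time → 11:25 AM UTC.
Cinderford is UTC−2:00, so local arrival = 11:25 AM − 2:00 = 9:25 AM on May 9.

9:25 AM on May 9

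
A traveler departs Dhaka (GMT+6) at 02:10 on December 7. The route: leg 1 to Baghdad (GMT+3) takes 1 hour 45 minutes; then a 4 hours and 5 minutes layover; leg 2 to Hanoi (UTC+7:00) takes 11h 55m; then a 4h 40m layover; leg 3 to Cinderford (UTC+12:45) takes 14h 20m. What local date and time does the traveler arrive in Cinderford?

21:40 on Dec 8

Convert departure to UTC: 02:10 − 6:00 = 20:10 UTC on Dec 6.
Add 1 hour 45 minutes leg 1 → 21:55 UTC.
Add 4 hours 5 minutes layover in Baghdad → 02:00 UTC (Dec 7).
Add 11 hours 55 minutes leg 2 → 13:55 UTC.
Add 4 hours and 40 minutes layover in Hanoi → 18:35 UTC.
Add 14 hours and 20 minutes leg 3 → 08:55 UTC (Dec 8).
Cinderford is UTC+12:45, so local arrival = 08:55 + 12:45 = 21:40 on Dec 8.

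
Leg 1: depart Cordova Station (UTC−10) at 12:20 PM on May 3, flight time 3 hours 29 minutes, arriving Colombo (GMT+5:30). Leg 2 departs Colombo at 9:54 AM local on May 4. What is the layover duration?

Convert departure to UTC: 12:20 PM + 10:00 = 10:20 PM UTC on May 3.
Add 3 hours 29 minutes flight time → 1:49 AM UTC (May 4).
Colombo is UTC+5:30, so local arrival = 1:49 AM + 5:30 = 7:19 AM on May 4.
Layover = 9:54 AM − 7:19 AM = 2 hours 35 minutes.

2 hours 35 minutes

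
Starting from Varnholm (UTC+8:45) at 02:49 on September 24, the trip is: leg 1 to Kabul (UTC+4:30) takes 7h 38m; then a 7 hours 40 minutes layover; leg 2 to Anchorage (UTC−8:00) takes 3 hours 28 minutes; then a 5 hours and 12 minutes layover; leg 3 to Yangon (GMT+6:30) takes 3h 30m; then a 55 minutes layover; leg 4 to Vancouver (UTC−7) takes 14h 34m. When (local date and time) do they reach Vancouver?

Convert departure to UTC: 02:49 − 8:45 = 18:04 UTC on Sep 23.
Add 7 hours 38 minutes leg 1 → 01:42 UTC (Sep 24).
Add 7 hours and 40 minutes layover in Kabul → 09:22 UTC.
Add 3 hours 28 minutes leg 2 → 12:50 UTC.
Add 5 hours 12 minutes layover in Anchorage → 18:02 UTC.
Add 3 hours 30 minutes leg 3 → 21:32 UTC.
Add 55 minutes layover in Yangon → 22:27 UTC.
Add 14 hours 34 minutes leg 4 → 13:01 UTC (Sep 25).
Vancouver is UTC−7:00, so local arrival = 13:01 − 7:00 = 06:01 on Sep 25.

06:01 on September 25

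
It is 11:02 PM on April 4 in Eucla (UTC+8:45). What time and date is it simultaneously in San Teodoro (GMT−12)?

2:17 AM on April 4

In UTC: 11:02 PM − 8:45 = 2:17 PM on Apr 4.
San Teodoro is UTC−12:00: 2:17 PM − 12:00 = 2:17 AM on Apr 4.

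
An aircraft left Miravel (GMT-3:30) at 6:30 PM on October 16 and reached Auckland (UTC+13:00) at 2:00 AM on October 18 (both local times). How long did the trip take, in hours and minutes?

15 hours

Auckland is 16:30 ahead of Miravel.
Clock-face elapsed time (ignoring zones) is 31 hours 30 minutes.
Actual elapsed = 31 hours 30 minutes − 16:30 = 15 hours.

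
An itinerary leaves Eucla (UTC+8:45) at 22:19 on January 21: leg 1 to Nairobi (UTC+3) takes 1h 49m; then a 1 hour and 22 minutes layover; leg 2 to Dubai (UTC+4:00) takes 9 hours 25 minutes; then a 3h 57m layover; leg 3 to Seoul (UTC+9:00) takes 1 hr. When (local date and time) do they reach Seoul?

Convert departure to UTC: 22:19 − 8:45 = 13:34 UTC on Jan 21.
Add 1 hour and 49 minutes leg 1 → 15:23 UTC.
Add 1 hour 22 minutes layover in Nairobi → 16:45 UTC.
Add 9 hours 25 minutes leg 2 → 02:10 UTC (Jan 22).
Add 3 hours and 57 minutes layover in Dubai → 06:07 UTC.
Add 1 hour leg 3 → 07:07 UTC.
Seoul is UTC+9:00, so local arrival = 07:07 + 9:00 = 16:07 on Jan 22.

16:07 on January 22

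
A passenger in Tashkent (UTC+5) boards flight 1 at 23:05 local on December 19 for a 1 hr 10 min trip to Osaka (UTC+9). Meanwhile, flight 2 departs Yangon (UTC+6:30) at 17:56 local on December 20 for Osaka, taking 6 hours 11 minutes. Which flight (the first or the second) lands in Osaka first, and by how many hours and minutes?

the first, by 22 hours 22 minutes

Flight 1 in UTC: 23:05 − 5:00 = 18:05 on Dec 19.
+1 hour and 10 minutes → arrive 19:15 UTC on Dec 19.
Flight 2 in UTC: 17:56 − 6:30 = 11:26 on Dec 20.
+6 hours and 11 minutes → arrive 17:37 UTC on Dec 20.
Flight 1 lands earlier by 22 hours 22 minutes.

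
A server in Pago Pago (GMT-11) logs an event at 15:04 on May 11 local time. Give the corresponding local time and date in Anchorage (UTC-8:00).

In UTC: 15:04 + 11:00 = 02:04 on May 12.
Anchorage is UTC−8:00: 02:04 − 8:00 = 18:04 on May 11.

18:04 on May 11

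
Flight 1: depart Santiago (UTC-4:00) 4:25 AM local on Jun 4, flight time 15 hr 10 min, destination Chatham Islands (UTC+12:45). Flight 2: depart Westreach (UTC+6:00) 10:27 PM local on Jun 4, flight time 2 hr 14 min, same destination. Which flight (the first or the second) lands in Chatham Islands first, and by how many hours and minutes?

Flight 1 in UTC: 4:25 AM + 4:00 = 8:25 AM on Jun 4.
+15 hours 10 minutes → arrive 11:35 PM UTC on Jun 4.
Flight 2 in UTC: 10:27 PM − 6:00 = 4:27 PM on Jun 4.
+2 hours 14 minutes → arrive 6:41 PM UTC on Jun 4.
Flight 2 lands earlier by 4 hours 54 minutes.

the second, by 4 hours 54 minutes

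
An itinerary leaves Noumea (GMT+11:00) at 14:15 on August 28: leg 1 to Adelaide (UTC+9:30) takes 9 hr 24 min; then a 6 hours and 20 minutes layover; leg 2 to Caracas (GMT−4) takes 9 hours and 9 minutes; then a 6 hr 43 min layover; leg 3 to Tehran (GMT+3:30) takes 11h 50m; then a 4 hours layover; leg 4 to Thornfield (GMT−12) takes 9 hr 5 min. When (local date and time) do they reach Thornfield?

Convert departure to UTC: 14:15 − 11:00 = 03:15 UTC on Aug 28.
Add 9 hours and 24 minutes leg 1 → 12:39 UTC.
Add 6 hours and 20 minutes layover in Adelaide → 18:59 UTC.
Add 9 hours 9 minutes leg 2 → 04:08 UTC (Aug 29).
Add 6 hours and 43 minutes layover in Caracas → 10:51 UTC.
Add 11 hours 50 minutes leg 3 → 22:41 UTC.
Add 4 hours layover in Tehran → 02:41 UTC (Aug 30).
Add 9 hours and 5 minutes leg 4 → 11:46 UTC.
Thornfield is UTC−12:00, so local arrival = 11:46 − 12:00 = 23:46 on Aug 29.

23:46 on August 29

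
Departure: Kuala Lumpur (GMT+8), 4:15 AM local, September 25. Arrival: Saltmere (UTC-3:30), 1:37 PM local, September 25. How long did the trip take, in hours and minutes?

Departure in UTC: 4:15 AM − 8:00 = 8:15 PM on Sep 24.
Arrival in UTC: 1:37 PM + 3:30 = 5:07 PM on Sep 25.
Elapsed = 5:07 PM − 8:15 PM (+1 day) = 20 hours 52 minutes.

20 hours 52 minutes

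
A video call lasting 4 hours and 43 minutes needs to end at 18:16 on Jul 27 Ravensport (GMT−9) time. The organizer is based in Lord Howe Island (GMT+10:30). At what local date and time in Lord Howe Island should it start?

Target end time in UTC: 18:16 + 9:00 = 03:16 on Jul 28.
Subtract 4 hours 43 minutes → start 22:33 UTC on Jul 27.
Lord Howe Island is UTC+10:30: 22:33 + 10:30 = 09:03 on Jul 28.

09:03 on Jul 28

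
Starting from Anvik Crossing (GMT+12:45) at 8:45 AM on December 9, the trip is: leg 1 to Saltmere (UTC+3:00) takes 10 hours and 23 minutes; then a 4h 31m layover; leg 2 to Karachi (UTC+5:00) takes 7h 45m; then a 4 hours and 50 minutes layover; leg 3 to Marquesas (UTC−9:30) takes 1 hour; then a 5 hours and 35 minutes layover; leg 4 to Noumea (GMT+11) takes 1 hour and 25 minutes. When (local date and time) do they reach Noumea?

6:29 PM on Dec 10

Convert departure to UTC: 8:45 AM − 12:45 = 8:00 PM UTC on Dec 8.
Add 10 hours 23 minutes leg 1 → 6:23 AM UTC (Dec 9).
Add 4 hours 31 minutes layover in Saltmere → 10:54 AM UTC.
Add 7 hours and 45 minutes leg 2 → 6:39 PM UTC.
Add 4 hours 50 minutes layover in Karachi → 11:29 PM UTC.
Add 1 hour leg 3 → 12:29 AM UTC (Dec 10).
Add 5 hours and 35 minutes layover in Marquesas → 6:04 AM UTC.
Add 1 hour 25 minutes leg 4 → 7:29 AM UTC.
Noumea is UTC+11:00, so local arrival = 7:29 AM + 11:00 = 6:29 PM on Dec 10.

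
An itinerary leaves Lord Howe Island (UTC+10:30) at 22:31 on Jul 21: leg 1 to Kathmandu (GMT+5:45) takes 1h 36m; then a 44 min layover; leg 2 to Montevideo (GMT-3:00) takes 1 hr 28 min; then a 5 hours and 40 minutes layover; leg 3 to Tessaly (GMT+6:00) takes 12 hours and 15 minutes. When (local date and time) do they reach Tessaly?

15:44 on Jul 22

Convert departure to UTC: 22:31 − 10:30 = 12:01 UTC on Jul 21.
Add 1 hour 36 minutes leg 1 → 13:37 UTC.
Add 44 minutes layover in Kathmandu → 14:21 UTC.
Add 1 hour and 28 minutes leg 2 → 15:49 UTC.
Add 5 hours 40 minutes layover in Montevideo → 21:29 UTC.
Add 12 hours 15 minutes leg 3 → 09:44 UTC (Jul 22).
Tessaly is UTC+6:00, so local arrival = 09:44 + 6:00 = 15:44 on Jul 22.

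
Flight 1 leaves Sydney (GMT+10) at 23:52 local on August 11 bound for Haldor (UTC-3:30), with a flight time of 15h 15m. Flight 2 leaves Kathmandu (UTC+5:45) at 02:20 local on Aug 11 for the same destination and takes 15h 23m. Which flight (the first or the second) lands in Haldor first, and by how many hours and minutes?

Flight 1 in UTC: 23:52 − 10:00 = 13:52 on Aug 11.
+15 hours 15 minutes → arrive 05:07 UTC on Aug 12.
Flight 2 in UTC: 02:20 − 5:45 = 20:35 on Aug 10.
+15 hours and 23 minutes → arrive 11:58 UTC on Aug 11.
Flight 2 lands earlier by 17 hours 9 minutes.

the second, by 17 hours 9 minutes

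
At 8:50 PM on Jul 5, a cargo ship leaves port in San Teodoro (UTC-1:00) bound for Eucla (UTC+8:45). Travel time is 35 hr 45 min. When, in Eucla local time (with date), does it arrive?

6:20 PM on July 7

Eucla is 9:45 ahead of San Teodoro.
After 35 hours and 45 minutes it is 8:35 AM (Jul 7) in San Teodoro.
Shift by the zone difference: 8:35 AM + 9:45 = 6:20 PM on Jul 7 in Eucla.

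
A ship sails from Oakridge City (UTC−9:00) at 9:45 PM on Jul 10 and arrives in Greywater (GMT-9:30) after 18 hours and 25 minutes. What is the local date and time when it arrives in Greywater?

3:40 PM on Jul 11

Convert departure to UTC: 9:45 PM + 9:00 = 6:45 AM UTC on Jul 11.
Add 18 hours 25 minutes travel time → 1:10 AM UTC (Jul 12).
Greywater is UTC−9:30, so local arrival = 1:10 AM − 9:30 = 3:40 PM on Jul 11.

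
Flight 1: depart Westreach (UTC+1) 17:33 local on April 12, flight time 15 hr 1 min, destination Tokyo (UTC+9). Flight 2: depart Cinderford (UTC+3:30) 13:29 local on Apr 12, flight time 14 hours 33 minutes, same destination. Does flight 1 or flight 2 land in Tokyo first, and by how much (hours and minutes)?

Flight 1 in UTC: 17:33 − 1:00 = 16:33 on Apr 12.
+15 hours and 1 minute → arrive 07:34 UTC on Apr 13.
Flight 2 in UTC: 13:29 − 3:30 = 09:59 on Apr 12.
+14 hours 33 minutes → arrive 00:32 UTC on Apr 13.
Flight 2 lands earlier by 7 hours 2 minutes.

the second, by 7 hours 2 minutes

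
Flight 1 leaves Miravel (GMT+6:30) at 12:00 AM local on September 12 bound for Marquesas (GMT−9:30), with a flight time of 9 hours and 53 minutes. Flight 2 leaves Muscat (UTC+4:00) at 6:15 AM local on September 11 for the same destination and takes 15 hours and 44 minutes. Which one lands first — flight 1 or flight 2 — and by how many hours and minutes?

the second, by 9 hours 24 minutes

Flight 1 in UTC: 12:00 AM − 6:30 = 5:30 PM on Sep 11.
+9 hours and 53 minutes → arrive 3:23 AM UTC on Sep 12.
Flight 2 in UTC: 6:15 AM − 4:00 = 2:15 AM on Sep 11.
+15 hours 44 minutes → arrive 5:59 PM UTC on Sep 11.
Flight 2 lands earlier by 9 hours 24 minutes.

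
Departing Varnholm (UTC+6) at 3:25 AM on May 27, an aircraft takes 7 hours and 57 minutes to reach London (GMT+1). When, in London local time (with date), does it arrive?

Convert departure to UTC: 3:25 AM − 6:00 = 9:25 PM UTC on May 26.
Add 7 hours and 57 minutes travel time → 5:22 AM UTC (May 27).
London is UTC+1:00, so local arrival = 5:22 AM + 1:00 = 6:22 AM on May 27.

6:22 AM on May 27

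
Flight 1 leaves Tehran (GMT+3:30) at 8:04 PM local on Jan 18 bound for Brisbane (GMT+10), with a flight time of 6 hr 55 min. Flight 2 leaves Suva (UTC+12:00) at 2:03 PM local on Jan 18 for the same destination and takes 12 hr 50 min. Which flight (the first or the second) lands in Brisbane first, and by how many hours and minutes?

Flight 1 in UTC: 8:04 PM − 3:30 = 4:34 PM on Jan 18.
+6 hours 55 minutes → arrive 11:29 PM UTC on Jan 18.
Flight 2 in UTC: 2:03 PM − 12:00 = 2:03 AM on Jan 18.
+12 hours 50 minutes → arrive 2:53 PM UTC on Jan 18.
Flight 2 lands earlier by 8 hours 36 minutes.

the second, by 8 hours 36 minutes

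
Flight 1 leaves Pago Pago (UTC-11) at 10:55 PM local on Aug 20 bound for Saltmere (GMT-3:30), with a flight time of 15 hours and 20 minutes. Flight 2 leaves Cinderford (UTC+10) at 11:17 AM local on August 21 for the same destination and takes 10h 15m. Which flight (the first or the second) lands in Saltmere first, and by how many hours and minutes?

the second, by 13 hours 43 minutes

Flight 1 in UTC: 10:55 PM + 11:00 = 9:55 AM on Aug 21.
+15 hours and 20 minutes → arrive 1:15 AM UTC on Aug 22.
Flight 2 in UTC: 11:17 AM − 10:00 = 1:17 AM on Aug 21.
+10 hours and 15 minutes → arrive 11:32 AM UTC on Aug 21.
Flight 2 lands earlier by 13 hours 43 minutes.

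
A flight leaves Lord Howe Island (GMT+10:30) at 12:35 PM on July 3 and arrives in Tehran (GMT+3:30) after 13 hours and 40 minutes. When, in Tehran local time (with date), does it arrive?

7:15 PM on July 3

Convert departure to UTC: 12:35 PM − 10:30 = 2:05 AM UTC on Jul 3.
Add 13 hours 40 minutes travel time → 3:45 PM UTC.
Tehran is UTC+3:30, so local arrival = 3:45 PM + 3:30 = 7:15 PM on Jul 3.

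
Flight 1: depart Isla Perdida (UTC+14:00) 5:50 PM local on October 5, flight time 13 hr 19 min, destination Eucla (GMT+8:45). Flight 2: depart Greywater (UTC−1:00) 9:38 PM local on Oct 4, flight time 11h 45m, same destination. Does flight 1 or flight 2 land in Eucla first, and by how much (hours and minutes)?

the second, by 6 hours 46 minutes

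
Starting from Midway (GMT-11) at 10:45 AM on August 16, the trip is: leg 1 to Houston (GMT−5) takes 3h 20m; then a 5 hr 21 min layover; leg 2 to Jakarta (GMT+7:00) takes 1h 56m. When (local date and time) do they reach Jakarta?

Convert departure to UTC: 10:45 AM + 11:00 = 9:45 PM UTC on Aug 16.
Add 3 hours and 20 minutes leg 1 → 1:05 AM UTC (Aug 17).
Add 5 hours 21 minutes layover in Houston → 6:26 AM UTC.
Add 1 hour 56 minutes leg 2 → 8:22 AM UTC.
Jakarta is UTC+7:00, so local arrival = 8:22 AM + 7:00 = 3:22 PM on Aug 17.

3:22 PM on August 17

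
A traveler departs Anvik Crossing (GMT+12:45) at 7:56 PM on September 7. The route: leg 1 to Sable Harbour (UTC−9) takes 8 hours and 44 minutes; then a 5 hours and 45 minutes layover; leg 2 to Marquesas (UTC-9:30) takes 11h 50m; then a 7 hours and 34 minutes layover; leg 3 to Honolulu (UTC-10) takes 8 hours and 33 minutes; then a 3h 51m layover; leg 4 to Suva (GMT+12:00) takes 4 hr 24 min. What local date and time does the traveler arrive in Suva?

Convert departure to UTC: 7:56 PM − 12:45 = 7:11 AM UTC on Sep 7.
Add 8 hours and 44 minutes leg 1 → 3:55 PM UTC.
Add 5 hours and 45 minutes layover in Sable Harbour → 9:40 PM UTC.
Add 11 hours 50 minutes leg 2 → 9:30 AM UTC (Sep 8).
Add 7 hours 34 minutes layover in Marquesas → 5:04 PM UTC.
Add 8 hours and 33 minutes leg 3 → 1:37 AM UTC (Sep 9).
Add 3 hours and 51 minutes layover in Honolulu → 5:28 AM UTC.
Add 4 hours and 24 minutes leg 4 → 9:52 AM UTC.
Suva is UTC+12:00, so local arrival = 9:52 AM + 12:00 = 9:52 PM on Sep 9.

9:52 PM on September 9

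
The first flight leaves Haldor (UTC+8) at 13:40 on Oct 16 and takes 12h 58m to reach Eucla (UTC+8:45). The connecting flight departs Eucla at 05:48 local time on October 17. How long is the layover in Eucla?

Convert departure to UTC: 13:40 − 8:00 = 05:40 UTC on Oct 16.
Add 12 hours 58 minutes flight time → 18:38 UTC.
Eucla is UTC+8:45, so local arrival = 18:38 + 8:45 = 03:23 on Oct 17.
Layover = 05:48 − 03:23 = 2 hours 25 minutes.

2 hours 25 minutes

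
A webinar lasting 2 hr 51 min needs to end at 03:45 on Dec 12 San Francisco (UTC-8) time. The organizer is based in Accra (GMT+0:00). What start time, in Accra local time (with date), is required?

Target end time in UTC: 03:45 + 8:00 = 11:45 on Dec 12.
Subtract 2 hours 51 minutes → start 08:54 UTC on Dec 12.
Accra is UTC+0, so start is 08:54 on Dec 12.

08:54 on December 12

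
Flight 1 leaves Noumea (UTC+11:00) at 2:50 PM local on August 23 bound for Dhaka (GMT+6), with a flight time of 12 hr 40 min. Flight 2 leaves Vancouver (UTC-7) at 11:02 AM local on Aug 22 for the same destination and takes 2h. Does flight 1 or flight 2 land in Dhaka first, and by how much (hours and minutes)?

the second, by 20 hours 28 minutes

Flight 1 in UTC: 2:50 PM − 11:00 = 3:50 AM on Aug 23.
+12 hours and 40 minutes → arrive 4:30 PM UTC on Aug 23.
Flight 2 in UTC: 11:02 AM + 7:00 = 6:02 PM on Aug 22.
+2 hours → arrive 8:02 PM UTC on Aug 22.
Flight 2 lands earlier by 20 hours 28 minutes.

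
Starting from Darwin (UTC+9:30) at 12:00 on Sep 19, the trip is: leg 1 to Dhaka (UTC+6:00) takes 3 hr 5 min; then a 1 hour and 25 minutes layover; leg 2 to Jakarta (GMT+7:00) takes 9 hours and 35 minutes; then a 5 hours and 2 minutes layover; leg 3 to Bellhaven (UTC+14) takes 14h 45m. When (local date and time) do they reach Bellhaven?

02:22 on September 21

Convert departure to UTC: 12:00 − 9:30 = 02:30 UTC on Sep 19.
Add 3 hours and 5 minutes leg 1 → 05:35 UTC.
Add 1 hour 25 minutes layover in Dhaka → 07:00 UTC.
Add 9 hours 35 minutes leg 2 → 16:35 UTC.
Add 5 hours and 2 minutes layover in Jakarta → 21:37 UTC.
Add 14 hours and 45 minutes leg 3 → 12:22 UTC (Sep 20).
Bellhaven is UTC+14:00, so local arrival = 12:22 + 14:00 = 02:22 on Sep 21.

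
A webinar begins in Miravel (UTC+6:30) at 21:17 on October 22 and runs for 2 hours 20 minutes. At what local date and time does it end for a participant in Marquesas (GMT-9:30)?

07:37 on Oct 22

Convert start to UTC: 21:17 − 6:30 = 14:47 UTC on Oct 22.
Add 2 hours 20 minutes duration → 17:07 UTC.
Marquesas is UTC−9:30, so local end time = 17:07 − 9:30 = 07:37 on Oct 22.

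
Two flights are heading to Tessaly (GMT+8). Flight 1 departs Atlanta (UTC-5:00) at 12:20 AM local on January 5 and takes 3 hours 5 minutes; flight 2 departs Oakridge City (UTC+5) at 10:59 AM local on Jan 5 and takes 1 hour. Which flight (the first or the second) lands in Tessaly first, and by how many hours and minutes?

Flight 1 in UTC: 12:20 AM + 5:00 = 5:20 AM on Jan 5.
+3 hours 5 minutes → arrive 8:25 AM UTC on Jan 5.
Flight 2 in UTC: 10:59 AM − 5:00 = 5:59 AM on Jan 5.
+1 hour → arrive 6:59 AM UTC on Jan 5.
Flight 2 lands earlier by 1 hour 26 minutes.

the second, by 1 hour 26 minutes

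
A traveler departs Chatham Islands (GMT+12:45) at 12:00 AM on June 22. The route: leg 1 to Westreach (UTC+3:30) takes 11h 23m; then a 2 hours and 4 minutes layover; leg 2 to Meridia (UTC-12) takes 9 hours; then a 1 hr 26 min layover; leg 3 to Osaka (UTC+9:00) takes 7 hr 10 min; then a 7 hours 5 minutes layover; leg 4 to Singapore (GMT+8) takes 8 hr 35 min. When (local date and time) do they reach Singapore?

Convert departure to UTC: 12:00 AM − 12:45 = 11:15 AM UTC on Jun 21.
Add 11 hours and 23 minutes leg 1 → 10:38 PM UTC.
Add 2 hours 4 minutes layover in Westreach → 12:42 AM UTC (Jun 22).
Add 9 hours leg 2 → 9:42 AM UTC.
Add 1 hour and 26 minutes layover in Meridia → 11:08 AM UTC.
Add 7 hours 10 minutes leg 3 → 6:18 PM UTC.
Add 7 hours and 5 minutes layover in Osaka → 1:23 AM UTC (Jun 23).
Add 8 hours and 35 minutes leg 4 → 9:58 AM UTC.
Singapore is UTC+8:00, so local arrival = 9:58 AM + 8:00 = 5:58 PM on Jun 23.

5:58 PM on June 23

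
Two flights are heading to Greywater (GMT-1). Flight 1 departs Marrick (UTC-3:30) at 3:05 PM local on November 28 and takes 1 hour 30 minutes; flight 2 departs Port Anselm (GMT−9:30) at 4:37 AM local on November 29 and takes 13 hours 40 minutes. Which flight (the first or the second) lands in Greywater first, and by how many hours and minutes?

the first, by 31 hours 42 minutes

Flight 1 in UTC: 3:05 PM + 3:30 = 6:35 PM on Nov 28.
+1 hour and 30 minutes → arrive 8:05 PM UTC on Nov 28.
Flight 2 in UTC: 4:37 AM + 9:30 = 2:07 PM on Nov 29.
+13 hours and 40 minutes → arrive 3:47 AM UTC on Nov 30.
Flight 1 lands earlier by 31 hours 42 minutes.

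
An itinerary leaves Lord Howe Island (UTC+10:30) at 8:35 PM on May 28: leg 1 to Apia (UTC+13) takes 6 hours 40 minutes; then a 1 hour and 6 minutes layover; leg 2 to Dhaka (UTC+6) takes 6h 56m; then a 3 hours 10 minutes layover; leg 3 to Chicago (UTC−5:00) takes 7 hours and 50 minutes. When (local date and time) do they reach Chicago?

6:47 AM on May 29

Convert departure to UTC: 8:35 PM − 10:30 = 10:05 AM UTC on May 28.
Add 6 hours 40 minutes leg 1 → 4:45 PM UTC.
Add 1 hour and 6 minutes layover in Apia → 5:51 PM UTC.
Add 6 hours 56 minutes leg 2 → 12:47 AM UTC (May 29).
Add 3 hours 10 minutes layover in Dhaka → 3:57 AM UTC.
Add 7 hours and 50 minutes leg 3 → 11:47 AM UTC.
Chicago is UTC−5:00, so local arrival = 11:47 AM − 5:00 = 6:47 AM on May 29.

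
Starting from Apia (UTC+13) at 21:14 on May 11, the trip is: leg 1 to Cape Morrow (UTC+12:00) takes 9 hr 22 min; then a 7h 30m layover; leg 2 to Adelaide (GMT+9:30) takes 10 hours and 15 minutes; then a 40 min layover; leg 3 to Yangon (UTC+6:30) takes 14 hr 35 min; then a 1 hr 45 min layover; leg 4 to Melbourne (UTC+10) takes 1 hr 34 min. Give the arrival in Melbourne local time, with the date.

15:55 on May 13

Convert departure to UTC: 21:14 − 13:00 = 08:14 UTC on May 11.
Add 9 hours 22 minutes leg 1 → 17:36 UTC.
Add 7 hours 30 minutes layover in Cape Morrow → 01:06 UTC (May 12).
Add 10 hours and 15 minutes leg 2 → 11:21 UTC.
Add 40 minutes layover in Adelaide → 12:01 UTC.
Add 14 hours and 35 minutes leg 3 → 02:36 UTC (May 13).
Add 1 hour 45 minutes layover in Yangon → 04:21 UTC.
Add 1 hour 34 minutes leg 4 → 05:55 UTC.
Melbourne is UTC+10:00, so local arrival = 05:55 + 10:00 = 15:55 on May 13.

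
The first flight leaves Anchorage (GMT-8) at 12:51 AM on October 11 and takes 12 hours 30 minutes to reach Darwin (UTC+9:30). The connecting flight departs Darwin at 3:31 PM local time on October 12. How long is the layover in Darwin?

Convert departure to UTC: 12:51 AM + 8:00 = 8:51 AM UTC on Oct 11.
Add 12 hours and 30 minutes flight time → 9:21 PM UTC.
Darwin is UTC+9:30, so local arrival = 9:21 PM + 9:30 = 6:51 AM on Oct 12.
Layover = 3:31 PM − 6:51 AM = 8 hours 40 minutes.

8 hours 40 minutes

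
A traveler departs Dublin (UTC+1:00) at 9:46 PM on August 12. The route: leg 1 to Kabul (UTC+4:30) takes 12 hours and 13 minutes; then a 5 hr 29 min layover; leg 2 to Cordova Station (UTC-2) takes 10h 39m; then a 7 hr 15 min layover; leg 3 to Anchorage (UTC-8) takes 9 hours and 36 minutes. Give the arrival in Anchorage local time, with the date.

Convert departure to UTC: 9:46 PM − 1:00 = 8:46 PM UTC on Aug 12.
Add 12 hours and 13 minutes leg 1 → 8:59 AM UTC (Aug 13).
Add 5 hours 29 minutes layover in Kabul → 2:28 PM UTC.
Add 10 hours and 39 minutes leg 2 → 1:07 AM UTC (Aug 14).
Add 7 hours and 15 minutes layover in Cordova Station → 8:22 AM UTC.
Add 9 hours 36 minutes leg 3 → 5:58 PM UTC.
Anchorage is UTC−8:00, so local arrival = 5:58 PM − 8:00 = 9:58 AM on Aug 14.

9:58 AM on August 14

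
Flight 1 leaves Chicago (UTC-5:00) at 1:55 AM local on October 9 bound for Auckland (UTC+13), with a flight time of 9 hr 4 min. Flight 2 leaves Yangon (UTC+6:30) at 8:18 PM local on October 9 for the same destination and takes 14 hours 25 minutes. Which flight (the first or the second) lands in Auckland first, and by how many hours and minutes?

the first, by 12 hours 14 minutes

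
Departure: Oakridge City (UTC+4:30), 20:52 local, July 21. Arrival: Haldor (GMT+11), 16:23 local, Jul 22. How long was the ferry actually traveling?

Departure in UTC: 20:52 − 4:30 = 16:22 on Jul 21.
Arrival in UTC: 16:23 − 11:00 = 05:23 on Jul 22.
Elapsed = 05:23 − 16:22 (+1 day) = 13 hours 1 minute.

13 hours 1 minute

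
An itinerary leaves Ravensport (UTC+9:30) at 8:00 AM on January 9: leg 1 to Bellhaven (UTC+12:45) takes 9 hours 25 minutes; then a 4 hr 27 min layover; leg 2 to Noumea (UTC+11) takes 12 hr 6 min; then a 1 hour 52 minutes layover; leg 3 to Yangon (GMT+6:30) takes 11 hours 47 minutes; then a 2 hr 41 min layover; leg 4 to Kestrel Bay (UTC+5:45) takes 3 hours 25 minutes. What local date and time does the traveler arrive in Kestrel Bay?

Convert departure to UTC: 8:00 AM − 9:30 = 10:30 PM UTC on Jan 8.
Add 9 hours and 25 minutes leg 1 → 7:55 AM UTC (Jan 9).
Add 4 hours and 27 minutes layover in Bellhaven → 12:22 PM UTC.
Add 12 hours 6 minutes leg 2 → 12:28 AM UTC (Jan 10).
Add 1 hour and 52 minutes layover in Noumea → 2:20 AM UTC.
Add 11 hours 47 minutes leg 3 → 2:07 PM UTC.
Add 2 hours 41 minutes layover in Yangon → 4:48 PM UTC.
Add 3 hours and 25 minutes leg 4 → 8:13 PM UTC.
Kestrel Bay is UTC+5:45, so local arrival = 8:13 PM + 5:45 = 1:58 AM on Jan 11.

1:58 AM on Jan 11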